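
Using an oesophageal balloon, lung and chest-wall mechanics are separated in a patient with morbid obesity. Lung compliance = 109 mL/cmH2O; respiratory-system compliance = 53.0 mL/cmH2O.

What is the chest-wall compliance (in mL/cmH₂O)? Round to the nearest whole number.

103

1/Ccw = 1/Crs − 1/CL.
1/Ccw = 1/53.0 − 1/109 = 0.009694.
Ccw = 103.16 mL/cmH2O.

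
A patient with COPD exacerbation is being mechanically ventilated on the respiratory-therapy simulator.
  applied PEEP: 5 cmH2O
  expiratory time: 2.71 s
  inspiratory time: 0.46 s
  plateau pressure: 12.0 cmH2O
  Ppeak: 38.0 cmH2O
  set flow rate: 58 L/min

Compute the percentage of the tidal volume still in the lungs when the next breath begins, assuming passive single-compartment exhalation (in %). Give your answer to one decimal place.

20.5

Flow: 58 L/min ÷ 60 = 0.9667 L/s.
Vt = flow × Ti = 0.9667 L/s × 0.46 s × 1000 mL/L = 444.68 mL.
R = (PIP − Pplat)/V̇ = (38.0 − 12.0) / 0.9667 = 26.0/0.9667 = 26.896 cmH2O·s/L.
C = Vt/(Pplat − PEEP) = 444.68 / (12.0 − 5) = 444.68/7.0 = 63.526 mL/cmH2O.
τ = R × C = 26.896 × 0.06353 L/cmH2O = 1.709 s.
Fraction remaining at end-expiration = e^(−Te/τ) = e^(−2.71/1.709) = 0.2048 → 20.48%.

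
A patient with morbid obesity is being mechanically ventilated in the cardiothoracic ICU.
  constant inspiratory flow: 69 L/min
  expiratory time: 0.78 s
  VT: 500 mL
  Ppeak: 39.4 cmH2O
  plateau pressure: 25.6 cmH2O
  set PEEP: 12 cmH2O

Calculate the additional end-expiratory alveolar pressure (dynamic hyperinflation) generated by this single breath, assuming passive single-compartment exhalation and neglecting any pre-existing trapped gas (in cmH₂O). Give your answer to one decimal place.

2.3

Flow: 69 L/min ÷ 60 = 1.15 L/s.
R = (PIP − Pplat)/V̇ = (39.4 − 25.6) / 1.15 = 13.8/1.15 = 12.0 cmH2O·s/L.
C = Vt/(Pplat − PEEP) = 500.0 / (25.6 − 12) = 500.0/13.6 = 36.765 mL/cmH2O.
τ = R × C = 12.0 × 0.03677 L/cmH2O = 0.4412 s.
Fraction remaining = e^(−Te/τ) = e^(−0.78/0.4412) = 0.1707; trapped volume = 500.0 × 0.1707 = 85.35 mL.
Additional alveolar pressure from trapping ≈ V_trapped / C = 85.35 / 36.765 = 2.322 cmH2O.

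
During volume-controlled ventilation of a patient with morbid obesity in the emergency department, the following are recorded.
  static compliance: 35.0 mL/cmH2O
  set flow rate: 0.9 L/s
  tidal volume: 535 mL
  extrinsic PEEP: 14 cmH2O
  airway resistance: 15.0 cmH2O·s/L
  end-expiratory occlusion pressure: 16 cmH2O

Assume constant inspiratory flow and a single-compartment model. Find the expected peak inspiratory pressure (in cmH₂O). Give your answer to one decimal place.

44.8

Total PEEP = 16 cmH2O (set 14 + intrinsic 2); this is the baseline alveolar pressure.
Equation of motion (constant flow): PIP = Vt/C + R·V̇ + PEEP.
PIP = 535/35.0 + 15.0×0.9 + 16 = 15.286 + 13.5 + 16 = 44.786 cmH2O.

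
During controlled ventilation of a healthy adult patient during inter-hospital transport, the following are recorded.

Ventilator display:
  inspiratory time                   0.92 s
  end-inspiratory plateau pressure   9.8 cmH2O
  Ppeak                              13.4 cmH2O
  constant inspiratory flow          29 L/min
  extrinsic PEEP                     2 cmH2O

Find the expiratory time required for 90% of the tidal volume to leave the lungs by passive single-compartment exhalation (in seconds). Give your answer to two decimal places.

Flow: 29 L/min ÷ 60 = 0.4833 L/s.
Vt = flow × Ti = 0.4833 L/s × 0.92 s × 1000 mL/L = 444.64 mL.
R = (PIP − Pplat)/V̇ = (13.4 − 9.8) / 0.4833 = 3.6/0.4833 = 7.449 cmH2O·s/L.
C = Vt/(Pplat − PEEP) = 444.64 / (9.8 − 2) = 444.64/7.8 = 57.005 mL/cmH2O.
τ = R × C = 7.449 × 0.05701 L/cmH2O = 0.4247 s.
t = −τ·ln(1 − 0.90) = −0.4247·ln(0.1) = 0.9779 s.

0.98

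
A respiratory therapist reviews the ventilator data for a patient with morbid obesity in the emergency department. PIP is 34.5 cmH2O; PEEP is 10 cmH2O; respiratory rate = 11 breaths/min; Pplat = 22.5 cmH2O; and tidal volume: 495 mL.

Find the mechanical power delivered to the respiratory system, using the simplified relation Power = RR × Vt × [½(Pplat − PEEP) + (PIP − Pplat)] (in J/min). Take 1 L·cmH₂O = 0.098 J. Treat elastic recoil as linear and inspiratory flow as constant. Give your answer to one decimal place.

Per-breath work = Vt × [½(Pplat−PEEP) + (PIP−Pplat)] = 0.495 × [0.5×12.5 + 12.0] = 0.495 × 18.25 = 9.034 L·cmH2O.
Power = 11 × 9.034 = 99.374 L·cmH2O/min.
× 0.098 J/(L·cmH2O) → 9.739 J/min.

9.7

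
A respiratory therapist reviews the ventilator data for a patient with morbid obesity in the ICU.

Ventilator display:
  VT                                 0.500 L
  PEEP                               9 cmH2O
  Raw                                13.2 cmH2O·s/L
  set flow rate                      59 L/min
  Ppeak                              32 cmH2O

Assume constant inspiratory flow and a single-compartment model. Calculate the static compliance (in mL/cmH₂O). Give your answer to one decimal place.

Flow: 59 L/min ÷ 60 = 0.9833 L/s.
Equation of motion (constant flow): PIP = Vt/C + R·V̇ + PEEP.
Vt/C = PIP − R·V̇ − PEEP = 32 − 13.2×0.9833 − 9 = 32 − 12.98 − 9 = 10.02 cmH2O.
C = Vt / 10.02 = 500 / 10.02 = 49.9 mL/cmH2O.

49.9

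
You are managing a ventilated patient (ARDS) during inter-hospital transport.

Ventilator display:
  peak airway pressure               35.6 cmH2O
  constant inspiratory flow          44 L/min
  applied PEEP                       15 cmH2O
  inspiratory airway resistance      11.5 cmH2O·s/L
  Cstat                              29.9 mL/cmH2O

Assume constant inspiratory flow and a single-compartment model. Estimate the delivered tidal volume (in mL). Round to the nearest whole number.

Flow: 44 L/min ÷ 60 = 0.7333 L/s.
Equation of motion (constant flow): PIP = Vt/C + R·V̇ + PEEP.
Vt/C = PIP − R·V̇ − PEEP = 35.6 − 8.433 − 15 = 12.167 cmH2O.
Vt = C × 12.167 = 29.9 × 12.167 = 363.79 mL.

364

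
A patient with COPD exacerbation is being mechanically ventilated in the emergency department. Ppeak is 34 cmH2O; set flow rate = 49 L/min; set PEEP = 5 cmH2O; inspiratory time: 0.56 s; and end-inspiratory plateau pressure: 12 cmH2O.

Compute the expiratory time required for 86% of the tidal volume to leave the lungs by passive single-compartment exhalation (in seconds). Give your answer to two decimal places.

3.46

Flow: 49 L/min ÷ 60 = 0.8167 L/s.
Vt = flow × Ti = 0.8167 L/s × 0.56 s × 1000 mL/L = 457.35 mL.
R = (PIP − Pplat)/V̇ = (34 − 12) / 0.8167 = 22.0/0.8167 = 26.938 cmH2O·s/L.
C = Vt/(Pplat − PEEP) = 457.35 / (12 − 5) = 457.35/7.0 = 65.336 mL/cmH2O.
τ = R × C = 26.938 × 0.06534 L/cmH2O = 1.76 s.
t = −τ·ln(1 − 0.86) = −1.76·ln(0.14) = 3.46 s.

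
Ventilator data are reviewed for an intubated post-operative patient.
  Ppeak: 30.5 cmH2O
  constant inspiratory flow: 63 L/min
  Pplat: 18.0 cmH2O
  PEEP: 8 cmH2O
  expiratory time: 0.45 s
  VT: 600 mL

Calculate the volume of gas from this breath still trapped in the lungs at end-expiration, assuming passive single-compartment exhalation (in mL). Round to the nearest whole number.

Flow: 63 L/min ÷ 60 = 1.05 L/s.
R = (PIP − Pplat)/V̇ = (30.5 − 18.0) / 1.05 = 12.5/1.05 = 11.905 cmH2O·s/L.
C = Vt/(Pplat − PEEP) = 600.0 / (18.0 − 8) = 600.0/10.0 = 60.0 mL/cmH2O.
τ = R × C = 11.905 × 0.06 L/cmH2O = 0.7143 s.
Fraction remaining = e^(−Te/τ) = e^(−0.45/0.7143) = 0.5326.
Trapped volume = 600.0 × 0.5326 = 319.56 mL.

320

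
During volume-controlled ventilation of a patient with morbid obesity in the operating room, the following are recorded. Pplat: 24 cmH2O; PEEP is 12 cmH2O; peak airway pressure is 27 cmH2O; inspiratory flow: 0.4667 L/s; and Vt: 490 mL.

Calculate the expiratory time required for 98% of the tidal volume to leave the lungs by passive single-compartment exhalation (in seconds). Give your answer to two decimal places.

1.03

R = (PIP − Pplat)/V̇ = (27 − 24) / 0.4667 = 3.0/0.4667 = 6.428 cmH2O·s/L.
C = Vt/(Pplat − PEEP) = 490.0 / (24 − 12) = 490.0/12.0 = 40.833 mL/cmH2O.
τ = R × C = 6.428 × 0.04083 L/cmH2O = 0.2625 s.
t = −τ·ln(1 − 0.98) = −0.2625·ln(0.02) = 1.027 s.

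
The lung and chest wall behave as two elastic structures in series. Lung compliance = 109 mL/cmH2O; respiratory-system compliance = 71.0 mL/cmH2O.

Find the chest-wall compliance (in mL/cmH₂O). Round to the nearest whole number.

204

1/Ccw = 1/Crs − 1/CL.
1/Ccw = 1/71.0 − 1/109 = 0.00491.
Ccw = 203.67 mL/cmH2O.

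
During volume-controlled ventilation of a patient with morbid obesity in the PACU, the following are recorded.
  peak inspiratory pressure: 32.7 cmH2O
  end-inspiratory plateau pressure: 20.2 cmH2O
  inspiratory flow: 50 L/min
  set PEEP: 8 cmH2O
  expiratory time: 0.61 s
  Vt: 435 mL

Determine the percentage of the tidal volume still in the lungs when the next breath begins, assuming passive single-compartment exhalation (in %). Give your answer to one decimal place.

Flow: 50 L/min ÷ 60 = 0.8333 L/s.
R = (PIP − Pplat)/V̇ = (32.7 − 20.2) / 0.8333 = 12.5/0.8333 = 15.001 cmH2O·s/L.
C = Vt/(Pplat − PEEP) = 435.0 / (20.2 − 8) = 435.0/12.2 = 35.656 mL/cmH2O.
τ = R × C = 15.001 × 0.03566 L/cmH2O = 0.5349 s.
Fraction remaining at end-expiration = e^(−Te/τ) = e^(−0.61/0.5349) = 0.3197 → 31.97%.

32.0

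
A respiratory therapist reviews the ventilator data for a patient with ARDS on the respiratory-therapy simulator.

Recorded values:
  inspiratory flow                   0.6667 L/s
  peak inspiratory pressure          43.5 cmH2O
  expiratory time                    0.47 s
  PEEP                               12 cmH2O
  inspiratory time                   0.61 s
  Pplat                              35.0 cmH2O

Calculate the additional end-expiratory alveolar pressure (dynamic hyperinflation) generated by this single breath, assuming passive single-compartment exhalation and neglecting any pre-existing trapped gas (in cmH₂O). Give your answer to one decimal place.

Vt = flow × Ti = 0.6667 L/s × 0.61 s × 1000 mL/L = 406.69 mL.
R = (PIP − Pplat)/V̇ = (43.5 − 35.0) / 0.6667 = 8.5/0.6667 = 12.749 cmH2O·s/L.
C = Vt/(Pplat − PEEP) = 406.69 / (35.0 − 12) = 406.69/23.0 = 17.682 mL/cmH2O.
τ = R × C = 12.749 × 0.01768 L/cmH2O = 0.2254 s.
Fraction remaining = e^(−Te/τ) = e^(−0.47/0.2254) = 0.1243; trapped volume = 406.69 × 0.1243 = 50.552 mL.
Additional alveolar pressure from trapping ≈ V_trapped / C = 50.552 / 17.682 = 2.859 cmH2O.

2.9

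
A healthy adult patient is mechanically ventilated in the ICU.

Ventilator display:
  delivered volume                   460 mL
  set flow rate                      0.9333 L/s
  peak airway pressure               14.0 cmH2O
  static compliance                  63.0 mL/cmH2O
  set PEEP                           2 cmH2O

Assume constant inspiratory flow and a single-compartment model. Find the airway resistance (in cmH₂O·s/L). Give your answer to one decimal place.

5.0

Equation of motion (constant flow): PIP = Vt/C + R·V̇ + PEEP.
R·V̇ = PIP − Vt/C − PEEP = 14.0 − 460/63.0 − 2 = 14.0 − 7.302 − 2 = 4.698 cmH2O.
R = 4.698 / 0.9333 = 5.034 cmH2O·s/L.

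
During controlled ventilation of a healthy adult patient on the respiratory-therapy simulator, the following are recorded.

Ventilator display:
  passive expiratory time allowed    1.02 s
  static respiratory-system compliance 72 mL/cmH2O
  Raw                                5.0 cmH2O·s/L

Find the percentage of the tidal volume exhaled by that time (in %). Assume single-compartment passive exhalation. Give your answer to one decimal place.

94.1

τ = R × C = 5.0 × 72 mL/cmH2O = 5.0 × 0.072 L/cmH2O = 0.36 s.
Passive exhalation: V(t)/V₀ = e^(−t/τ) = e^(−1.02/0.36) = 0.05882.
Fraction exhaled = 1 − 0.05882 = 0.9412 → 94.12%.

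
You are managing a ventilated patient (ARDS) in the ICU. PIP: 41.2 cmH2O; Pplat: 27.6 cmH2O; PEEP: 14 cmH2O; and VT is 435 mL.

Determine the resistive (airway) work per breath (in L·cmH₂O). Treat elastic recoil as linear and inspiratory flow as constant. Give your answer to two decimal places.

With constant inspiratory flow the resistive pressure is constant at PIP − Pplat = 41.2 − 27.6 = 13.6 cmH2O, so resistive work = 13.6 × 0.435 = 5.916 L·cmH2O.

5.92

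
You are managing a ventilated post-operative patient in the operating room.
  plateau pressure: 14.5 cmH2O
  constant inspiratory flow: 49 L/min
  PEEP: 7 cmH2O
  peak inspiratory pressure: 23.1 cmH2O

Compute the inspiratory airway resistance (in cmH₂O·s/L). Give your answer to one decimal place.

10.5

Flow: 49 L/min ÷ 60 = 0.8167 L/s.
Raw = (PIP − Pplat) / flow = (23.1 − 14.5) / 0.8167 = 8.6 / 0.8167 = 10.53 cmH2O·s/L.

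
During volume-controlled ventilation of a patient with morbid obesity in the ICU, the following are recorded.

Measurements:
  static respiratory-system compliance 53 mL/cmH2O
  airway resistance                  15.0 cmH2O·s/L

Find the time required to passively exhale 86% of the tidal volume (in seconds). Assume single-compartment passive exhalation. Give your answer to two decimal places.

τ = R × C = 15.0 × 53 mL/cmH2O = 15.0 × 0.053 L/cmH2O = 0.795 s.
Exhaled fraction f = 1 − e^(−t/τ) → t = −τ·ln(1 − f) = −0.795·ln(0.14) = 1.563 s.

1.56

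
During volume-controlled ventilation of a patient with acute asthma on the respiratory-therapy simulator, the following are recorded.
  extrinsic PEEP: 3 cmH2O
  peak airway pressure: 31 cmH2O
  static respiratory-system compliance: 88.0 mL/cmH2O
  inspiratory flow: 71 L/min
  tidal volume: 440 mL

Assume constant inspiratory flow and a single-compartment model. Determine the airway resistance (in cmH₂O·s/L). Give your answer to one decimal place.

19.4

Flow: 71 L/min ÷ 60 = 1.1833 L/s.
Equation of motion (constant flow): PIP = Vt/C + R·V̇ + PEEP.
R·V̇ = PIP − Vt/C − PEEP = 31 − 440/88.0 − 3 = 31 − 5.0 − 3 = 23.0 cmH2O.
R = 23.0 / 1.1833 = 19.437 cmH2O·s/L.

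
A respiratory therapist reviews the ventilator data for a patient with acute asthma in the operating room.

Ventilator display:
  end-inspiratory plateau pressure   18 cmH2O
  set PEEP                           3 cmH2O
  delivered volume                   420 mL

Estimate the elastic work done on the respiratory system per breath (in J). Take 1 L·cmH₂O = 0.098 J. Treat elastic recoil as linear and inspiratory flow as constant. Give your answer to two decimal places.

0.31

Elastic work ≈ ½ × (Pplat − PEEP) × Vt = 0.5 × (18 − 3) × 0.420 L = 0.5 × 15.0 × 0.420 = 3.15 L·cmH2O.
× 0.098 J/(L·cmH2O) → 0.3087 J.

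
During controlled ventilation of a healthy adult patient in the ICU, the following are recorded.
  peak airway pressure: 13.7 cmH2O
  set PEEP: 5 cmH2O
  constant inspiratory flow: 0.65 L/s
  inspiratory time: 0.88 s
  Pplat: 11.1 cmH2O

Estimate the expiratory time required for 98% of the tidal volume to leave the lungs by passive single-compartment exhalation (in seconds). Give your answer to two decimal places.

Vt = flow × Ti = 0.65 L/s × 0.88 s × 1000 mL/L = 572.0 mL.
R = (PIP − Pplat)/V̇ = (13.7 − 11.1) / 0.65 = 2.6/0.65 = 4.0 cmH2O·s/L.
C = Vt/(Pplat − PEEP) = 572.0 / (11.1 − 5) = 572.0/6.1 = 93.77 mL/cmH2O.
τ = R × C = 4.0 × 0.09377 L/cmH2O = 0.3751 s.
t = −τ·ln(1 − 0.98) = −0.3751·ln(0.02) = 1.467 s.

1.47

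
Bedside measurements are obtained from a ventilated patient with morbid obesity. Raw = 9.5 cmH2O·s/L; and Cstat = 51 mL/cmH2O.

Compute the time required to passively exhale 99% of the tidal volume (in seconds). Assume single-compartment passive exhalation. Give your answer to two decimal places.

2.23

τ = R × C = 9.5 × 51 mL/cmH2O = 9.5 × 0.051 L/cmH2O = 0.4845 s.
Exhaled fraction f = 1 − e^(−t/τ) → t = −τ·ln(1 − f) = −0.4845·ln(0.01) = 2.231 s.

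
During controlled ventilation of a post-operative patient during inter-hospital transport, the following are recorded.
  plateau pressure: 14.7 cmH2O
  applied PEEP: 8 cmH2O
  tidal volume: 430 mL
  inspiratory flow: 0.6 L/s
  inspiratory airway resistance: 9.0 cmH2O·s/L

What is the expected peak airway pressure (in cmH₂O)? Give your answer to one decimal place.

20.1

PIP = Pplat + Raw × flow = 14.7 + 9.0 × 0.6 = 14.7 + 5.4 = 20.1 cmH2O.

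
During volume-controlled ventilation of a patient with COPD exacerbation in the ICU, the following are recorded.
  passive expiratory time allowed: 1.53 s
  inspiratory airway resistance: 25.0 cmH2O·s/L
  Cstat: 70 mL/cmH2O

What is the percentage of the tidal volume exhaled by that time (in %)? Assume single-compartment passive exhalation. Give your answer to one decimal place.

58.3

τ = R × C = 25.0 × 70 mL/cmH2O = 25.0 × 0.070 L/cmH2O = 1.75 s.
Passive exhalation: V(t)/V₀ = e^(−t/τ) = e^(−1.53/1.75) = 0.4172.
Fraction exhaled = 1 − 0.4172 = 0.5828 → 58.28%.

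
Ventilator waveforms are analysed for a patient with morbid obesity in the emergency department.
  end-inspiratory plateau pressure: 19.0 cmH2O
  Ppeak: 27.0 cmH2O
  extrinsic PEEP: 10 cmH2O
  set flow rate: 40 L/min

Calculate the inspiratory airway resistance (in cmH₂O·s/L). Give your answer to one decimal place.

Flow: 40 L/min ÷ 60 = 0.6667 L/s.
Raw = (PIP − Pplat) / flow = (27.0 − 19.0) / 0.6667 = 8.0 / 0.6667 = 11.999 cmH2O·s/L.

12.0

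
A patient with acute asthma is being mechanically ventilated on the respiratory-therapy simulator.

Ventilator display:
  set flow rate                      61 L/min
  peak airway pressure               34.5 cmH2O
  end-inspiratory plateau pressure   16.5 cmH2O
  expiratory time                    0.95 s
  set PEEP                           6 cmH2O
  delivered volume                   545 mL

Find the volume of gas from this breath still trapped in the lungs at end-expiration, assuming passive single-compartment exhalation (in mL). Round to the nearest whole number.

194

Flow: 61 L/min ÷ 60 = 1.0167 L/s.
R = (PIP − Pplat)/V̇ = (34.5 − 16.5) / 1.0167 = 18.0/1.0167 = 17.704 cmH2O·s/L.
C = Vt/(Pplat − PEEP) = 545.0 / (16.5 − 6) = 545.0/10.5 = 51.905 mL/cmH2O.
τ = R × C = 17.704 × 0.05191 L/cmH2O = 0.919 s.
Fraction remaining = e^(−Te/τ) = e^(−0.95/0.919) = 0.3557.
Trapped volume = 545.0 × 0.3557 = 193.86 mL.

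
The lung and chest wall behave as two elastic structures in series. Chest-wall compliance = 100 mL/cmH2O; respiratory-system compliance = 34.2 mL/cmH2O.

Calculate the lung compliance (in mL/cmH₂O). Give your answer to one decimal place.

52.0

1/CL = 1/Crs − 1/Ccw.
1/CL = 1/34.2 − 1/100 = 0.01924.
CL = 51.975 mL/cmH2O.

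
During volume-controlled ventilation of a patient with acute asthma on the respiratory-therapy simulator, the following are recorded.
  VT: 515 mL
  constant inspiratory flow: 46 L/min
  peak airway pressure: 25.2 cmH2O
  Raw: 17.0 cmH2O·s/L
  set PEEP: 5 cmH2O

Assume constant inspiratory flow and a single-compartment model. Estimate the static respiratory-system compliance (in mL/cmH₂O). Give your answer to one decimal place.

Flow: 46 L/min ÷ 60 = 0.7667 L/s.
Equation of motion (constant flow): PIP = Vt/C + R·V̇ + PEEP.
Vt/C = PIP − R·V̇ − PEEP = 25.2 − 17.0×0.7667 − 5 = 25.2 − 13.034 − 5 = 7.166 cmH2O.
C = Vt / 7.166 = 515 / 7.166 = 71.867 mL/cmH2O.

71.9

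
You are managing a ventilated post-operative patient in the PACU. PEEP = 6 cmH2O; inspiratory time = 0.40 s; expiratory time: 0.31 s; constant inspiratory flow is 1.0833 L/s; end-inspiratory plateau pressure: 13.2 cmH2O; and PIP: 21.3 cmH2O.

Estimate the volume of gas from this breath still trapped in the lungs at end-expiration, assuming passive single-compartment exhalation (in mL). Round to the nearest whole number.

218

Vt = flow × Ti = 1.0833 L/s × 0.40 s × 1000 mL/L = 433.32 mL.
R = (PIP − Pplat)/V̇ = (21.3 − 13.2) / 1.0833 = 8.1/1.0833 = 7.477 cmH2O·s/L.
C = Vt/(Pplat − PEEP) = 433.32 / (13.2 − 6) = 433.32/7.2 = 60.183 mL/cmH2O.
τ = R × C = 7.477 × 0.06018 L/cmH2O = 0.45 s.
Fraction remaining = e^(−Te/τ) = e^(−0.31/0.45) = 0.5021.
Trapped volume = 433.32 × 0.5021 = 217.57 mL.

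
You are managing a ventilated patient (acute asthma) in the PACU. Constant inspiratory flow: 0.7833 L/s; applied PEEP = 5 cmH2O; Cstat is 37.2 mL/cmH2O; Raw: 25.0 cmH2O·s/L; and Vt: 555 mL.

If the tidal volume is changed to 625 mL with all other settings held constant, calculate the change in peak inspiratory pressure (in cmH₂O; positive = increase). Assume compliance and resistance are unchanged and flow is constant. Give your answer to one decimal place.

1.9

PIP = Vt/C + R·V̇ + PEEP (constant-flow equation of motion).
Only the elastic term changes: ΔPIP = ΔVt / C = (625 − 555) / 37.2 = 1.882 cmH2O.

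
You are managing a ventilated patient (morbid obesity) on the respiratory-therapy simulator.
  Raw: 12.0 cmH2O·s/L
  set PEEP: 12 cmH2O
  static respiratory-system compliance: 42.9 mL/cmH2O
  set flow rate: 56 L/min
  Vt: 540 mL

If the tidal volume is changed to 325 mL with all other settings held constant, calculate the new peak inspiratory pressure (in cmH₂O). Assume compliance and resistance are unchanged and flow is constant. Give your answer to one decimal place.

Flow: 56 L/min ÷ 60 = 0.9333 L/s.
PIP = Vt/C + R·V̇ + PEEP (constant-flow equation of motion).
Only the elastic term changes: ΔPIP = ΔVt / C = (325 − 540) / 42.9 = -5.012 cmH2O.
Original PIP = 540/42.9 + 12.0×0.9333 + 12 = 35.787 cmH2O; new PIP = 35.787 + (-5.012) = 30.775 cmH2O.

30.8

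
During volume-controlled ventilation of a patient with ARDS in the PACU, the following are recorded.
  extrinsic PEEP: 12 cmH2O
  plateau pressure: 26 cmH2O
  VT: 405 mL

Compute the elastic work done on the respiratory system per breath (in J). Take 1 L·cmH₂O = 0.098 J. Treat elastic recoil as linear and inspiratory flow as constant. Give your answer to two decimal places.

Elastic work ≈ ½ × (Pplat − PEEP) × Vt = 0.5 × (26 − 12) × 0.405 L = 0.5 × 14.0 × 0.405 = 2.835 L·cmH2O.
× 0.098 J/(L·cmH2O) → 0.2778 J.

0.28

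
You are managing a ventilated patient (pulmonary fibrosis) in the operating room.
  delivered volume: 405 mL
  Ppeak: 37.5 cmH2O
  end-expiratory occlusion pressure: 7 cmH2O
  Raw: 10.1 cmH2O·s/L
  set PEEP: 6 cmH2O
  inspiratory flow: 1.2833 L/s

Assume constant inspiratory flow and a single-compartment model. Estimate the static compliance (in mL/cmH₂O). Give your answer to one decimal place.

Total PEEP = 7 cmH2O (set 6 + intrinsic 1); this is the baseline alveolar pressure.
Equation of motion (constant flow): PIP = Vt/C + R·V̇ + PEEP.
Vt/C = PIP − R·V̇ − PEEP = 37.5 − 10.1×1.2833 − 7 = 37.5 − 12.961 − 7 = 17.539 cmH2O.
C = Vt / 17.539 = 405 / 17.539 = 23.091 mL/cmH2O.

23.1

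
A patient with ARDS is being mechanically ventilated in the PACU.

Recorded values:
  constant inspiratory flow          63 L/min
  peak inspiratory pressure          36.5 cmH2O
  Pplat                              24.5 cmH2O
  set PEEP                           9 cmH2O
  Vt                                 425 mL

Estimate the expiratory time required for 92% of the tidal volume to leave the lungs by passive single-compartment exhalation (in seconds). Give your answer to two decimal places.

Flow: 63 L/min ÷ 60 = 1.05 L/s.
R = (PIP − Pplat)/V̇ = (36.5 − 24.5) / 1.05 = 12.0/1.05 = 11.429 cmH2O·s/L.
C = Vt/(Pplat − PEEP) = 425.0 / (24.5 − 9) = 425.0/15.5 = 27.419 mL/cmH2O.
τ = R × C = 11.429 × 0.02742 L/cmH2O = 0.3134 s.
t = −τ·ln(1 − 0.92) = −0.3134·ln(0.08) = 0.7916 s.

0.79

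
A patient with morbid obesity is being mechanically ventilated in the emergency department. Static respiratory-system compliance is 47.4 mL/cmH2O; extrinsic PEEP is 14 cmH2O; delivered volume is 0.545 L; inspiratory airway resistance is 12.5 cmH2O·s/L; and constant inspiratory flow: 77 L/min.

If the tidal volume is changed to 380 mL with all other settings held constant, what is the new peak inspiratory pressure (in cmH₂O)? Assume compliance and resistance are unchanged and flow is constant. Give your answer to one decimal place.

Flow: 77 L/min ÷ 60 = 1.2833 L/s.
PIP = Vt/C + R·V̇ + PEEP (constant-flow equation of motion).
Only the elastic term changes: ΔPIP = ΔVt / C = (380 − 545) / 47.4 = -3.481 cmH2O.
Original PIP = 545/47.4 + 12.5×1.2833 + 14 = 41.539 cmH2O; new PIP = 41.539 + (-3.481) = 38.058 cmH2O.

38.1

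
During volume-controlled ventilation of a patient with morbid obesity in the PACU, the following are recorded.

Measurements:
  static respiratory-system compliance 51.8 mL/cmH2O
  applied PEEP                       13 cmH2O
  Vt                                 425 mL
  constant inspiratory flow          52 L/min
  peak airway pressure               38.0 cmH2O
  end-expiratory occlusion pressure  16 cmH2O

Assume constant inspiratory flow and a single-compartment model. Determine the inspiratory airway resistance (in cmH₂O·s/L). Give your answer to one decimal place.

15.9

Flow: 52 L/min ÷ 60 = 0.8667 L/s.
Total PEEP = 16 cmH2O (set 13 + intrinsic 3); this is the baseline alveolar pressure.
Equation of motion (constant flow): PIP = Vt/C + R·V̇ + PEEP.
R·V̇ = PIP − Vt/C − PEEP = 38.0 − 425/51.8 − 16 = 38.0 − 8.205 − 16 = 13.795 cmH2O.
R = 13.795 / 0.8667 = 15.917 cmH2O·s/L.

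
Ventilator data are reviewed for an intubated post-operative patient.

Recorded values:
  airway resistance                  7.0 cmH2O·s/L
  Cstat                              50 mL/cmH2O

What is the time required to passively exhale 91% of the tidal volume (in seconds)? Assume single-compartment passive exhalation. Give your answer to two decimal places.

0.84

τ = R × C = 7.0 × 50 mL/cmH2O = 7.0 × 0.050 L/cmH2O = 0.35 s.
Exhaled fraction f = 1 − e^(−t/τ) → t = −τ·ln(1 − f) = −0.35·ln(0.09) = 0.8428 s.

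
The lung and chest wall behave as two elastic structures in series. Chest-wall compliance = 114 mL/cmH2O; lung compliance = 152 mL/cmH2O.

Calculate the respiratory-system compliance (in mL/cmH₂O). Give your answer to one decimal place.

65.1

Lung and chest wall are elastances in series: 1/Crs = 1/CL + 1/Ccw.
1/Crs = 1/152 + 1/114 = 0.01535.
Crs = 65.147 mL/cmH2O.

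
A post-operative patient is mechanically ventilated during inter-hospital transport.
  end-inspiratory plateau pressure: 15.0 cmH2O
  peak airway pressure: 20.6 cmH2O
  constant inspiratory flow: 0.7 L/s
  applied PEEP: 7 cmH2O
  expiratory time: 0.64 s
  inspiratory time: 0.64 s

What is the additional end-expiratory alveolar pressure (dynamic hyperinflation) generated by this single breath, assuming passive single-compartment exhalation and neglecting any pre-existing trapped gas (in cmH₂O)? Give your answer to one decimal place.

Vt = flow × Ti = 0.7 L/s × 0.64 s × 1000 mL/L = 448.0 mL.
R = (PIP − Pplat)/V̇ = (20.6 − 15.0) / 0.7 = 5.6/0.7 = 8.0 cmH2O·s/L.
C = Vt/(Pplat − PEEP) = 448.0 / (15.0 − 7) = 448.0/8.0 = 56.0 mL/cmH2O.
τ = R × C = 8.0 × 0.056 L/cmH2O = 0.448 s.
Fraction remaining = e^(−Te/τ) = e^(−0.64/0.448) = 0.2397; trapped volume = 448.0 × 0.2397 = 107.39 mL.
Additional alveolar pressure from trapping ≈ V_trapped / C = 107.39 / 56.0 = 1.918 cmH2O.

1.9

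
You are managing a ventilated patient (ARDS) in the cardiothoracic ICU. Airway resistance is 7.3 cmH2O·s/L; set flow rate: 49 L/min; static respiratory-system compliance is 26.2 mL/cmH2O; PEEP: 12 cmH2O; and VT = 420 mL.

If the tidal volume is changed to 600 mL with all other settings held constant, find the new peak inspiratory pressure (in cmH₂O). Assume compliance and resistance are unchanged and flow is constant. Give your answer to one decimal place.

40.9

Flow: 49 L/min ÷ 60 = 0.8167 L/s.
PIP = Vt/C + R·V̇ + PEEP (constant-flow equation of motion).
Only the elastic term changes: ΔPIP = ΔVt / C = (600 − 420) / 26.2 = 6.87 cmH2O.
Original PIP = 420/26.2 + 7.3×0.8167 + 12 = 33.992 cmH2O; new PIP = 33.992 + (6.87) = 40.862 cmH2O.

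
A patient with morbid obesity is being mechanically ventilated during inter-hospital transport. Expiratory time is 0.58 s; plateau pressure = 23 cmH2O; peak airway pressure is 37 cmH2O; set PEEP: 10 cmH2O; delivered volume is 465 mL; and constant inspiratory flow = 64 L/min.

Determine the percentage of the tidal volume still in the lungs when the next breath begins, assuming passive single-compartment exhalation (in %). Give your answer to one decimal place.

29.1

Flow: 64 L/min ÷ 60 = 1.0667 L/s.
R = (PIP − Pplat)/V̇ = (37 − 23) / 1.0667 = 14.0/1.0667 = 13.125 cmH2O·s/L.
C = Vt/(Pplat − PEEP) = 465.0 / (23 − 10) = 465.0/13.0 = 35.769 mL/cmH2O.
τ = R × C = 13.125 × 0.03577 L/cmH2O = 0.4695 s.
Fraction remaining at end-expiration = e^(−Te/τ) = e^(−0.58/0.4695) = 0.2907 → 29.07%.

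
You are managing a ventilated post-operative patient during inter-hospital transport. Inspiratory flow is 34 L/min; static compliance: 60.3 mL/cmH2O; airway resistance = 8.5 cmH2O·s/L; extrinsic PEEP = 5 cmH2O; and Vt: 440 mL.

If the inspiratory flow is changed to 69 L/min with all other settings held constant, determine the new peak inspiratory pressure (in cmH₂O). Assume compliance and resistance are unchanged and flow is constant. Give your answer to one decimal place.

Flow: 34 L/min ÷ 60 = 0.5667 L/s.
New flow: 69 L/min ÷ 60 = 1.15 L/s.
PIP = Vt/C + R·V̇ + PEEP (constant-flow equation of motion).
Only the resistive term changes: ΔPIP = R × ΔV̇ = 8.5 × (1.15 − 0.5667) = 8.5 × 0.5833 = 4.958 cmH2O.
Original PIP = 440/60.3 + 8.5×0.5667 + 5 = 17.114 cmH2O; new PIP = 17.114 + (4.958) = 22.072 cmH2O.

22.1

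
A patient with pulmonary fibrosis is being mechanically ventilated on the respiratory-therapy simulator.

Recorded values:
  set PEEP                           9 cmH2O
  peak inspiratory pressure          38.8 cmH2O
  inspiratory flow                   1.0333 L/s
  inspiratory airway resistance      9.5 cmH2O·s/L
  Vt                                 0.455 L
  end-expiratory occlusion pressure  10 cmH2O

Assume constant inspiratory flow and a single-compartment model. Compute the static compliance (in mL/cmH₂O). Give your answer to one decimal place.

24.0

Total PEEP = 10 cmH2O (set 9 + intrinsic 1); this is the baseline alveolar pressure.
Equation of motion (constant flow): PIP = Vt/C + R·V̇ + PEEP.
Vt/C = PIP − R·V̇ − PEEP = 38.8 − 9.5×1.0333 − 10 = 38.8 − 9.816 − 10 = 18.984 cmH2O.
C = Vt / 18.984 = 455 / 18.984 = 23.968 mL/cmH2O.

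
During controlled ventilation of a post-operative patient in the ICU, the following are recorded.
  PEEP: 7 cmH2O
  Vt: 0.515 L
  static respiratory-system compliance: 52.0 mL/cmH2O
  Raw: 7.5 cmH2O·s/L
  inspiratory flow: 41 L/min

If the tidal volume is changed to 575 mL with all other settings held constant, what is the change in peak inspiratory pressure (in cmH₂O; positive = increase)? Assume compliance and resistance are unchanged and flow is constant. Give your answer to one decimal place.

1.2

PIP = Vt/C + R·V̇ + PEEP (constant-flow equation of motion).
Only the elastic term changes: ΔPIP = ΔVt / C = (575 − 515) / 52.0 = 1.154 cmH2O.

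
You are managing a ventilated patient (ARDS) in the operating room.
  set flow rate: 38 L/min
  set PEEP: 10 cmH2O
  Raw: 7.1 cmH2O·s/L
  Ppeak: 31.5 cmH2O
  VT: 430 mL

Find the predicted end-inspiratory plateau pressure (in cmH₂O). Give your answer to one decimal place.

27.0

Flow: 38 L/min ÷ 60 = 0.6333 L/s.
Pplat = PIP − Raw × flow = 31.5 − 7.1 × 0.6333 = 31.5 − 4.496 = 27.004 cmH2O.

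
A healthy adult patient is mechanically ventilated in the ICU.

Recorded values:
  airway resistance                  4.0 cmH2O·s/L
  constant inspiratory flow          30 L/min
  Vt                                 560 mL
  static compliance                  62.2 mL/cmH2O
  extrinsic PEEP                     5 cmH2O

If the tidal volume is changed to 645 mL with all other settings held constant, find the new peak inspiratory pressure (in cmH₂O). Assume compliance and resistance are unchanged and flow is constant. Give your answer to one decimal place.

Flow: 30 L/min ÷ 60 = 0.5 L/s.
PIP = Vt/C + R·V̇ + PEEP (constant-flow equation of motion).
Only the elastic term changes: ΔPIP = ΔVt / C = (645 − 560) / 62.2 = 1.367 cmH2O.
Original PIP = 560/62.2 + 4.0×0.5 + 5 = 16.003 cmH2O; new PIP = 16.003 + (1.367) = 17.37 cmH2O.

17.4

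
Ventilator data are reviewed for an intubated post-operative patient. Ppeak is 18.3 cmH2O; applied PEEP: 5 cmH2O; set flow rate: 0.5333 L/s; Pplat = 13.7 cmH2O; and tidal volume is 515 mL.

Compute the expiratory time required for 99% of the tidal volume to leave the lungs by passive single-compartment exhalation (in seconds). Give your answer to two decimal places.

2.35

R = (PIP − Pplat)/V̇ = (18.3 − 13.7) / 0.5333 = 4.6/0.5333 = 8.626 cmH2O·s/L.
C = Vt/(Pplat − PEEP) = 515.0 / (13.7 − 5) = 515.0/8.7 = 59.195 mL/cmH2O.
τ = R × C = 8.626 × 0.0592 L/cmH2O = 0.5107 s.
t = −τ·ln(1 − 0.99) = −0.5107·ln(0.01) = 2.352 s.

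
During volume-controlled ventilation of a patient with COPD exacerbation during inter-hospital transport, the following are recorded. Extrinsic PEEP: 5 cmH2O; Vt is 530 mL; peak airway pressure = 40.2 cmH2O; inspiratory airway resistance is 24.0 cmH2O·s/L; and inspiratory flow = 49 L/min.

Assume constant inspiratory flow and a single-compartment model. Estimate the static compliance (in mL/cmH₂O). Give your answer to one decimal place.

Flow: 49 L/min ÷ 60 = 0.8167 L/s.
Equation of motion (constant flow): PIP = Vt/C + R·V̇ + PEEP.
Vt/C = PIP − R·V̇ − PEEP = 40.2 − 24.0×0.8167 − 5 = 40.2 − 19.601 − 5 = 15.599 cmH2O.
C = Vt / 15.599 = 530 / 15.599 = 33.977 mL/cmH2O.

34.0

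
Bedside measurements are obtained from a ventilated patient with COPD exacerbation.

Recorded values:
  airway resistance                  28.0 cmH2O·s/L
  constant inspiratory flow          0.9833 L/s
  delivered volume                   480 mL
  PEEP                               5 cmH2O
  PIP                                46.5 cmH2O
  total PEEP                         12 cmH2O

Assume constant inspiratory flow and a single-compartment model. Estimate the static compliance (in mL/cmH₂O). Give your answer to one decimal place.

Total PEEP = 12 cmH2O (set 5 + intrinsic 7); this is the baseline alveolar pressure.
Equation of motion (constant flow): PIP = Vt/C + R·V̇ + PEEP.
Vt/C = PIP − R·V̇ − PEEP = 46.5 − 28.0×0.9833 − 12 = 46.5 − 27.532 − 12 = 6.968 cmH2O.
C = Vt / 6.968 = 480 / 6.968 = 68.886 mL/cmH2O.

68.9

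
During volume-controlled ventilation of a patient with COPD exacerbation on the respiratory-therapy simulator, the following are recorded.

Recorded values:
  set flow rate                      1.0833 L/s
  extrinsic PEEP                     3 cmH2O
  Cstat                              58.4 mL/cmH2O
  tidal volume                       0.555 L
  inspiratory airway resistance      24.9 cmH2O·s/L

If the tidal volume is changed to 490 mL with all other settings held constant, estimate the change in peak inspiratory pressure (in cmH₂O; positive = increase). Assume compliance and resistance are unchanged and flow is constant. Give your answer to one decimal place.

-1.1

PIP = Vt/C + R·V̇ + PEEP (constant-flow equation of motion).
Only the elastic term changes: ΔPIP = ΔVt / C = (490 − 555) / 58.4 = -1.113 cmH2O.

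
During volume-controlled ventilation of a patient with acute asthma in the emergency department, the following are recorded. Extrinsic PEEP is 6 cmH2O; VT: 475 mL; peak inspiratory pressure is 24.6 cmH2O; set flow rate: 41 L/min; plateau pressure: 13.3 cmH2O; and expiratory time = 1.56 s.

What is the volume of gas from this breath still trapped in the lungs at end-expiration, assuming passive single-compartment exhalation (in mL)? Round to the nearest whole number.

111

Flow: 41 L/min ÷ 60 = 0.6833 L/s.
R = (PIP − Pplat)/V̇ = (24.6 − 13.3) / 0.6833 = 11.3/0.6833 = 16.537 cmH2O·s/L.
C = Vt/(Pplat − PEEP) = 475.0 / (13.3 − 6) = 475.0/7.3 = 65.068 mL/cmH2O.
τ = R × C = 16.537 × 0.06507 L/cmH2O = 1.076 s.
Fraction remaining = e^(−Te/τ) = e^(−1.56/1.076) = 0.2346.
Trapped volume = 475.0 × 0.2346 = 111.44 mL.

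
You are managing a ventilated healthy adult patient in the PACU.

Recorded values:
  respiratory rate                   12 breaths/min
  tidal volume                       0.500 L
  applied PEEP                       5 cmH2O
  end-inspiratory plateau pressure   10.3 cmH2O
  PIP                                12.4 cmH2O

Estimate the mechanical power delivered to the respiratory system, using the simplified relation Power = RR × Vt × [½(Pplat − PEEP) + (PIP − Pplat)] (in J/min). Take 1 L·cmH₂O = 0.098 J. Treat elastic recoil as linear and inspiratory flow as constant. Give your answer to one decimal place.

Per-breath work = Vt × [½(Pplat−PEEP) + (PIP−Pplat)] = 0.500 × [0.5×5.3 + 2.1] = 0.500 × 4.75 = 2.375 L·cmH2O.
Power = 12 × 2.375 = 28.5 L·cmH2O/min.
× 0.098 J/(L·cmH2O) → 2.793 J/min.

2.8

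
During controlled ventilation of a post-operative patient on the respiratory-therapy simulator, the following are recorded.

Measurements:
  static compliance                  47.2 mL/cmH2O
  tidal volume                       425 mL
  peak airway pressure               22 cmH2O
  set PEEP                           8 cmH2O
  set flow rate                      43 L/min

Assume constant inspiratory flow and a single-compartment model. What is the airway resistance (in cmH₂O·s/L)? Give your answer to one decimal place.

Flow: 43 L/min ÷ 60 = 0.7167 L/s.
Equation of motion (constant flow): PIP = Vt/C + R·V̇ + PEEP.
R·V̇ = PIP − Vt/C − PEEP = 22 − 425/47.2 − 8 = 22 − 9.004 − 8 = 4.996 cmH2O.
R = 4.996 / 0.7167 = 6.971 cmH2O·s/L.

7.0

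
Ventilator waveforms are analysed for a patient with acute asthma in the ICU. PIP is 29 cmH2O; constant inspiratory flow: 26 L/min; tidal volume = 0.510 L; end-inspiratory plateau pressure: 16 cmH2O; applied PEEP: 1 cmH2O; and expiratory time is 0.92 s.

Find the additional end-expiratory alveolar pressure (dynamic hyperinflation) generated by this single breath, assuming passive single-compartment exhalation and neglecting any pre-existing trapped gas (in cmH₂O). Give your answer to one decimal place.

Flow: 26 L/min ÷ 60 = 0.4333 L/s.
R = (PIP − Pplat)/V̇ = (29 − 16) / 0.4333 = 13.0/0.4333 = 30.002 cmH2O·s/L.
C = Vt/(Pplat − PEEP) = 510.0 / (16 − 1) = 510.0/15.0 = 34.0 mL/cmH2O.
τ = R × C = 30.002 × 0.034 L/cmH2O = 1.02 s.
Fraction remaining = e^(−Te/τ) = e^(−0.92/1.02) = 0.4058; trapped volume = 510.0 × 0.4058 = 206.96 mL.
Additional alveolar pressure from trapping ≈ V_trapped / C = 206.96 / 34.0 = 6.087 cmH2O.

6.1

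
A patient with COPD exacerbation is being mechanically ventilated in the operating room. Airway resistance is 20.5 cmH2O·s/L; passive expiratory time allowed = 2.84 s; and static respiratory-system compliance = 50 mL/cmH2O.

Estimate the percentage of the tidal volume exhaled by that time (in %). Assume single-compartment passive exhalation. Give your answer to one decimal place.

93.7

τ = R × C = 20.5 × 50 mL/cmH2O = 20.5 × 0.050 L/cmH2O = 1.025 s.
Passive exhalation: V(t)/V₀ = e^(−t/τ) = e^(−2.84/1.025) = 0.06262.
Fraction exhaled = 1 − 0.06262 = 0.9374 → 93.74%.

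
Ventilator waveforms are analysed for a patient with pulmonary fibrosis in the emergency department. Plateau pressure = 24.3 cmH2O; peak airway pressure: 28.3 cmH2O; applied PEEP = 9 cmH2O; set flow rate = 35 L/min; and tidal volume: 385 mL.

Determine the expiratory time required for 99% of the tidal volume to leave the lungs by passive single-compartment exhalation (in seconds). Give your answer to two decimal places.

0.79

Flow: 35 L/min ÷ 60 = 0.5833 L/s.
R = (PIP − Pplat)/V̇ = (28.3 − 24.3) / 0.5833 = 4.0/0.5833 = 6.858 cmH2O·s/L.
C = Vt/(Pplat − PEEP) = 385.0 / (24.3 − 9) = 385.0/15.3 = 25.163 mL/cmH2O.
τ = R × C = 6.858 × 0.02516 L/cmH2O = 0.1725 s.
t = −τ·ln(1 − 0.99) = −0.1725·ln(0.01) = 0.7944 s.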